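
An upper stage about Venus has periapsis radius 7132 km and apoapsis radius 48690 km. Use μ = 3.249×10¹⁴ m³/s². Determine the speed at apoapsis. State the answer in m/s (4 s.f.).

Semi-major axis a = (r_p + r_a)/2 = 27911 km = 2.791×10⁷ m.
Vis-viva: v² = μ(2/r − 1/a) = 3.249×10¹⁴ × (4.108×10⁻⁸ − 3.583×10⁻⁸) = 1.705×10⁶ m²/s².
v = 1306 m/s.

v ≈ 1306 m/s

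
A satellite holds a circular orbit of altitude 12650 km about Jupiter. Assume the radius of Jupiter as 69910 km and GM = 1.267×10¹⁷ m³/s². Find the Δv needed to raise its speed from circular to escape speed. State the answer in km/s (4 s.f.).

Δv ≈ 16.23 km/s

r = 69910 + 12650 = 82560 km = 8.2560×10⁷ m.
Circular speed v_c = √(μ/r) = 39170 m/s.
Escape speed v_esc = √(2μ/r) = √2 × v_c = 55400 m/s.
Δv = v_esc − v_c = 16230 m/s = 16.23 km/s.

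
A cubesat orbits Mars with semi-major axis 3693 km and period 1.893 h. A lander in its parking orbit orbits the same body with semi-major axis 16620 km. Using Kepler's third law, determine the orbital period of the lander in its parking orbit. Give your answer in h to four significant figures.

T₂ ≈ 18.07 h

Kepler's third law: T² ∝ a³, so T₂ = T₁ (a₂/a₁)^(3/2).
a₂/a₁ = 4.500, (a₂/a₁)^(3/2) = 9.547.
T₂ = 1.893 × 9.547 = 18.07 h.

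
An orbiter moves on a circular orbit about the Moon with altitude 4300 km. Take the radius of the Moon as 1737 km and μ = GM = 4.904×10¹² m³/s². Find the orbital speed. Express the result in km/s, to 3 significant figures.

v ≈ 0.901 km/s

r = 1737 + 4300 = 6037.0 km = 6.0370×10⁶ m.
For a circular orbit v = √(μ/r) = √(4.904×10¹² / 6.037×10⁶) = √(8.123×10⁵) = 901.3 m/s.
That is 0.9013 km/s.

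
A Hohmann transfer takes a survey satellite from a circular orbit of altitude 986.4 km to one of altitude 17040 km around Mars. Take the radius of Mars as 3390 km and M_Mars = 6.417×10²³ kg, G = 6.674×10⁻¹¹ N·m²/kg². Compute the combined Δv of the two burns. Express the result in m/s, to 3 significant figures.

μ = GM = 6.674×10⁻¹¹ × 6.417×10²³ = 4.283×10¹³ m³/s².
r₁ = 3390 + 986.4 = 4376.4 km = 4.3764×10⁶ m.
r₂ = 3390 + 17040 = 20430 km = 2.0430×10⁷ m.
Transfer ellipse a_t = (r₁ + r₂)/2 = 1.240×10⁷ m.
At r₁: circular v_c1 = √(μ/r₁) = 3128 m/s; transfer-periapsis v_p = √[μ(2/r₁ − 1/a_t)] = 4015 m/s.
Δv₁ = v_p − v_c1 = 886.6 m/s.
At r₂: circular v_c2 = √(μ/r₂) = 1448 m/s; transfer-apoapsis v_a = √[μ(2/r₂ − 1/a_t)] = 860.0 m/s.
Δv₂ = v_c2 − v_a = 587.8 m/s.
Total Δv = Δv₁ + Δv₂ = 1474 m/s.

Δv_total ≈ 1470 m/s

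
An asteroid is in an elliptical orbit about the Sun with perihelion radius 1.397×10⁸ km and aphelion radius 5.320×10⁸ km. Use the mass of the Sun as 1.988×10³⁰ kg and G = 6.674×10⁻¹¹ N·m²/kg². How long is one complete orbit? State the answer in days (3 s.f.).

T ≈ 1230 days

μ = GM = 6.674×10⁻¹¹ × 1.988×10³⁰ = 1.327×10²⁰ m³/s².
Semi-major axis a = (r_p + r_a)/2 = (1.3970×10⁸ + 5.3200×10⁸)/2 = 3.3585×10⁸ km = 3.358×10¹¹ m.
By Kepler's third law T = 2π√(a³/μ) = 2π × 1.690×10⁷ = 1.062×10⁸ s.
= 1229 days.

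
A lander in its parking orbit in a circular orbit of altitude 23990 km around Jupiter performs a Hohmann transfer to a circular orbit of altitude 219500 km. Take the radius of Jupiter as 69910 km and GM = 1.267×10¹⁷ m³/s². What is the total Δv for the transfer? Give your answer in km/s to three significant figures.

r₁ = 69910 + 23990 = 93900 km = 9.3900×10⁷ m.
r₂ = 69910 + 219500 = 289410 km = 2.8941×10⁸ m.
Transfer ellipse a_t = (r₁ + r₂)/2 = 1.917×10⁸ m.
At r₁: circular v_c1 = √(μ/r₁) = 36730 m/s; transfer-perijove v_p = √[μ(2/r₁ − 1/a_t)] = 45140 m/s.
Δv₁ = v_p − v_c1 = 8406 m/s.
At r₂: circular v_c2 = √(μ/r₂) = 20920 m/s; transfer-apojove v_a = √[μ(2/r₂ − 1/a_t)] = 14650 m/s.
Δv₂ = v_c2 − v_a = 6278 m/s.
Total Δv = Δv₁ + Δv₂ = 14680 m/s = 14.68 km/s.

Δv_total ≈ 14.7 km/s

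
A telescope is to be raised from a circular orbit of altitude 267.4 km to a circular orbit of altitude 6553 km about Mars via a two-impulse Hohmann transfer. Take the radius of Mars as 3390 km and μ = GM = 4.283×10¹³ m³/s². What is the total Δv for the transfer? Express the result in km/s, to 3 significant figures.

r₁ = 3390 + 267.4 = 3657.4 km = 3.6574×10⁶ m.
r₂ = 3390 + 6553 = 9943.0 km = 9.9430×10⁶ m.
Transfer ellipse a_t = (r₁ + r₂)/2 = 6.800×10⁶ m.
At r₁: circular v_c1 = √(μ/r₁) = 3422 m/s; transfer-periapsis v_p = √[μ(2/r₁ − 1/a_t)] = 4138 m/s.
Δv₁ = v_p − v_c1 = 715.9 m/s.
At r₂: circular v_c2 = √(μ/r₂) = 2075 m/s; transfer-apoapsis v_a = √[μ(2/r₂ − 1/a_t)] = 1522 m/s.
Δv₂ = v_c2 − v_a = 553.4 m/s.
Total Δv = Δv₁ + Δv₂ = 1269 m/s = 1.269 km/s.

Δv_total ≈ 1.27 km/s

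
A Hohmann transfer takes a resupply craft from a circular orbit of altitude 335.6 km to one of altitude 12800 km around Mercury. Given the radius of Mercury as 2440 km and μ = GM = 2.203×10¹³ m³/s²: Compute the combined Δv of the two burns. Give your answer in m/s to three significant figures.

r₁ = 2440 + 335.6 = 2775.6 km = 2.7756×10⁶ m.
r₂ = 2440 + 12800 = 15240 km = 1.5240×10⁷ m.
Transfer ellipse a_t = (r₁ + r₂)/2 = 9.008×10⁶ m.
At r₁: circular v_c1 = √(μ/r₁) = 2817 m/s; transfer-periherm v_p = √[μ(2/r₁ − 1/a_t)] = 3664 m/s.
Δv₁ = v_p − v_c1 = 847.2 m/s.
At r₂: circular v_c2 = √(μ/r₂) = 1202 m/s; transfer-apoherm v_a = √[μ(2/r₂ − 1/a_t)] = 667.4 m/s.
Δv₂ = v_c2 − v_a = 534.9 m/s.
Total Δv = Δv₁ + Δv₂ = 1382 m/s.

Δv_total ≈ 1380 m/s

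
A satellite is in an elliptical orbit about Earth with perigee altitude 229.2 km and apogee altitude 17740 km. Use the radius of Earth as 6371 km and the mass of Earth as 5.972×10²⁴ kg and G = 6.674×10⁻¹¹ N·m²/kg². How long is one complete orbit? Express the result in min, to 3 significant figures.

μ = GM = 6.674×10⁻¹¹ × 5.972×10²⁴ = 3.986×10¹⁴ m³/s².
r_p = 6371 + 229.2 = 6600.2 km = 6.6002×10⁶ m.
r_a = 6371 + 17740 = 24111 km = 2.4111×10⁷ m.
Semi-major axis a = (r_p + r_a)/2 = (6600.2 + 24111)/2 = 15356 km = 1.536×10⁷ m.
By Kepler's third law T = 2π√(a³/μ) = 2π × 3.014×10³ = 1.894×10⁴ s.
= 315.6 min.

T ≈ 316 min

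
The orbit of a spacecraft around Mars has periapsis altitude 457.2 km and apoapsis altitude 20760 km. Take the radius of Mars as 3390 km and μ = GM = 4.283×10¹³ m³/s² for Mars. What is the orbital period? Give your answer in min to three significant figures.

T ≈ 838 min

r_p = 3390 + 457.2 = 3847.2 km = 3.8472×10⁶ m.
r_a = 3390 + 20760 = 24150 km = 2.4150×10⁷ m.
Semi-major axis a = (r_p + r_a)/2 = (3847.2 + 24150)/2 = 13999 km = 1.400×10⁷ m.
By Kepler's third law T = 2π√(a³/μ) = 2π × 8.003×10³ = 5.028×10⁴ s.
= 838.1 min.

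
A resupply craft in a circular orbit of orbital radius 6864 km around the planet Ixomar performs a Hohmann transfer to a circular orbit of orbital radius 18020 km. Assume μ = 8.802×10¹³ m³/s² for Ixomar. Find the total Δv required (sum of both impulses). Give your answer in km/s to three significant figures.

r₁ = 6864 km = 6.864×10⁶ m.
r₂ = 18020 km = 1.802×10⁷ m.
Transfer ellipse a_t = (r₁ + r₂)/2 = 1.244×10⁷ m.
At r₁: circular v_c1 = √(μ/r₁) = 3581 m/s; transfer-periapsis v_p = √[μ(2/r₁ − 1/a_t)] = 4310 m/s.
Δv₁ = v_p − v_c1 = 728.6 m/s.
At r₂: circular v_c2 = √(μ/r₂) = 2210 m/s; transfer-apoapsis v_a = √[μ(2/r₂ − 1/a_t)] = 1642 m/s.
Δv₂ = v_c2 − v_a = 568.5 m/s.
Total Δv = Δv₁ + Δv₂ = 1297 m/s = 1.297 km/s.

Δv_total ≈ 1.30 km/s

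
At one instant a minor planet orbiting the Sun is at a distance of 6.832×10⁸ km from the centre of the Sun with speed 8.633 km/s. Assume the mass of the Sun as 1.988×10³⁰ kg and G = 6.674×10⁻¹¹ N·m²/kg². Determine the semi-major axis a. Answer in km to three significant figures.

a ≈ 4.23×10⁸ km

μ = GM = 6.674×10⁻¹¹ × 1.988×10³⁰ = 1.327×10²⁰ m³/s².
r = 6.832×10¹¹ m.
Specific orbital energy ε = v²/2 − μ/r = (8633)²/2 − 1.327×10²⁰/6.832×10¹¹ = -1.569×10⁸ J/kg.
Since ε = −μ/(2a), a = −μ/(2ε) = 4.227×10¹¹ m = 4.2271×10⁸ km.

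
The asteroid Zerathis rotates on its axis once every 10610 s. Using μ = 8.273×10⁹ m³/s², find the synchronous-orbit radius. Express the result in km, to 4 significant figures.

A synchronous orbit has period T, so by Kepler's third law a = (μT²/4π²)^(1/3).
μT²/4π² = 8.273×10⁹ × (1.061×10⁴)² / 39.48 = 2.359×10¹⁶ m³.
a = 2.868×10⁵ m = 286.80 km.

r_sync ≈ 286.8 km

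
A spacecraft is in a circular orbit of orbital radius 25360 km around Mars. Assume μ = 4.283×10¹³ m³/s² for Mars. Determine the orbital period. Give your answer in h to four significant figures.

T ≈ 34.06 h

r = 25360 km = 2.536×10⁷ m.
Kepler's third law: T = 2π√(r³/μ) = 2π√((2.536×10⁷)³ / 4.283×10¹³).
r³/μ = 3.808×10⁸ s², so T = 2π × 1.951×10⁴ = 1.226×10⁵ s.
Converting: 1.226×10⁵ s ÷ 3600 = 34.06 h.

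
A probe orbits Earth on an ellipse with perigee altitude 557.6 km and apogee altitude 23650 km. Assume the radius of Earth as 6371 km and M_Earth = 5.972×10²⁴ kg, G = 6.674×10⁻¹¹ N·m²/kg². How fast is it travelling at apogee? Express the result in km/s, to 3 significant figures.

v ≈ 2.23 km/s

μ = GM = 6.674×10⁻¹¹ × 5.972×10²⁴ = 3.986×10¹⁴ m³/s².
r_p = 6371 + 557.6 = 6928.6 km = 6.9286×10⁶ m.
r_a = 6371 + 23650 = 30021 km = 3.0021×10⁷ m.
Semi-major axis a = (r_p + r_a)/2 = 18475 km = 1.847×10⁷ m.
Vis-viva: v² = μ(2/r − 1/a) = 3.986×10¹⁴ × (6.662×10⁻⁸ − 5.413×10⁻⁸) = 4.979×10⁶ m²/s².
v = 2231 m/s = 2.231 km/s.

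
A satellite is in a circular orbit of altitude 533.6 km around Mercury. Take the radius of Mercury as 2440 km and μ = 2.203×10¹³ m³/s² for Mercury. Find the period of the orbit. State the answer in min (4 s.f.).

r = 2440 + 533.6 = 2973.6 km = 2.9736×10⁶ m.
Kepler's third law: T = 2π√(r³/μ) = 2π√((2.974×10⁶)³ / 2.203×10¹³).
r³/μ = 1.194×10⁶ s², so T = 2π × 1.092×10³ = 6.864×10³ s.
Converting: 6.864×10³ s ÷ 60.00 = 114.4 min.

T ≈ 114.4 min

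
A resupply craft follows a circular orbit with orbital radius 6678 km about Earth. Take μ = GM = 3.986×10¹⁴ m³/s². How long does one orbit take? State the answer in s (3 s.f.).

T ≈ 5430 s

r = 6678 km = 6.678×10⁶ m.
Kepler's third law: T = 2π√(r³/μ) = 2π√((6.678×10⁶)³ / 3.986×10¹⁴).
r³/μ = 7.471×10⁵ s², so T = 2π × 8.644×10² = 5.431×10³ s.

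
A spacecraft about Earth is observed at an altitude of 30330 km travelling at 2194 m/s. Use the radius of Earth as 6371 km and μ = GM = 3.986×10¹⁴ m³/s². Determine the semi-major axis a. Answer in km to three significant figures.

a ≈ 23600 km

r = 6371 + 30330 = 36701 km = 3.670×10⁷ m.
Specific orbital energy ε = v²/2 − μ/r = (2194)²/2 − 3.986×10¹⁴/3.670×10⁷ = -8.454×10⁶ J/kg.
Since ε = −μ/(2a), a = −μ/(2ε) = 2.357×10⁷ m = 23575 km.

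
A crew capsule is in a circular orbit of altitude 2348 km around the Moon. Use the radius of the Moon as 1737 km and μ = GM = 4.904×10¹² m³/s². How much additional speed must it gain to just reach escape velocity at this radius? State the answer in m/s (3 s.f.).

r = 1737 + 2348 = 4085.0 km = 4.0850×10⁶ m.
Circular speed v_c = √(μ/r) = 1096 m/s.
Escape speed v_esc = √(2μ/r) = √2 × v_c = 1550 m/s.
Δv = v_esc − v_c = 453.8 m/s.

Δv ≈ 454 m/s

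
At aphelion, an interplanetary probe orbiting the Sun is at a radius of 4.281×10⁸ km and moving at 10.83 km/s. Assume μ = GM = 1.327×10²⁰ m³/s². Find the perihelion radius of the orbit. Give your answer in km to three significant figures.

perihelion radius ≈ 9.99×10⁷ km

r_a = 4.281×10¹¹ m.
Specific energy ε = v²/2 − μ/r = -2.513×10⁸ J/kg, so a = −μ/(2ε) = 2.640×10¹¹ m.
The apsides satisfy r_p + r_a = 2a, so the perihelion radius is 2a − r_a = 9.989×10¹⁰ m = 9.9891×10⁷ km.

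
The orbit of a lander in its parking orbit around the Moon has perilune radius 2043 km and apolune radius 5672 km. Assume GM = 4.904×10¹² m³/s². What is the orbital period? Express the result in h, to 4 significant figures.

Semi-major axis a = (r_p + r_a)/2 = (2043.0 + 5672.0)/2 = 3857.5 km = 3.858×10⁶ m.
By Kepler's third law T = 2π√(a³/μ) = 2π × 3.421×10³ = 2.150×10⁴ s.
= 5.971 h.

T ≈ 5.971 h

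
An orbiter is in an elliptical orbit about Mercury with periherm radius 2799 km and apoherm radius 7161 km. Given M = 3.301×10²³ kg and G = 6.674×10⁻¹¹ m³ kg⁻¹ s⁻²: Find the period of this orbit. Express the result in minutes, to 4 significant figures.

T ≈ 247.9 minutes

μ = GM = 6.674×10⁻¹¹ × 3.301×10²³ = 2.203×10¹³ m³/s².
Semi-major axis a = (r_p + r_a)/2 = (2799.0 + 7161.0)/2 = 4980.0 km = 4.980×10⁶ m.
By Kepler's third law T = 2π√(a³/μ) = 2π × 2.368×10³ = 1.488×10⁴ s.
= 247.9 minutes.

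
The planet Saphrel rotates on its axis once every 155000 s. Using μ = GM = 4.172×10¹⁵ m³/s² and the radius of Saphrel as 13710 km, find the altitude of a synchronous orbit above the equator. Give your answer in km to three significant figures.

h_sync ≈ 1.23×10⁵ km

A synchronous orbit has period T, so by Kepler's third law a = (μT²/4π²)^(1/3).
μT²/4π² = 4.172×10¹⁵ × (1.550×10⁵)² / 39.48 = 2.539×10²⁴ m³.
a = 1.364×10⁸ m = 1.3642×10⁵ km.
Altitude h = a − R = 1.3642×10⁵ − 13710 = 1.2271×10⁵ km.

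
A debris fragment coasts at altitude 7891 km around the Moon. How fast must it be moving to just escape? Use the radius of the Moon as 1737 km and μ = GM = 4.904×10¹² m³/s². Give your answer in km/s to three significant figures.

r = 1737 + 7891 = 9628.0 km = 9.6280×10⁶ m.
Escape speed v_esc = √(2μ/r) = √(2 × 4.904×10¹² / 9.628×10⁶) = √(1.019×10⁶) = 1009 m/s.
= 1.009 km/s.

v_esc ≈ 1.01 km/s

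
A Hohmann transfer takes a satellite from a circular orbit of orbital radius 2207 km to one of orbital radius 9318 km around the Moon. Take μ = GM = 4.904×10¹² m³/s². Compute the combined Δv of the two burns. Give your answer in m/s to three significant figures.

r₁ = 2207 km = 2.207×10⁶ m.
r₂ = 9318 km = 9.318×10⁶ m.
Transfer ellipse a_t = (r₁ + r₂)/2 = 5.762×10⁶ m.
At r₁: circular v_c1 = √(μ/r₁) = 1491 m/s; transfer-perilune v_p = √[μ(2/r₁ − 1/a_t)] = 1896 m/s.
Δv₁ = v_p − v_c1 = 404.9 m/s.
At r₂: circular v_c2 = √(μ/r₂) = 725.5 m/s; transfer-apolune v_a = √[μ(2/r₂ − 1/a_t)] = 449.0 m/s.
Δv₂ = v_c2 − v_a = 276.5 m/s.
Total Δv = Δv₁ + Δv₂ = 681.4 m/s.

Δv_total ≈ 681 m/s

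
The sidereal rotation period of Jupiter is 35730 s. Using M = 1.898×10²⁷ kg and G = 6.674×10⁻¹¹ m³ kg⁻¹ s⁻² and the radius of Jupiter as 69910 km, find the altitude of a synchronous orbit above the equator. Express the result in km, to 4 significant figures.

μ = GM = 6.674×10⁻¹¹ × 1.898×10²⁷ = 1.267×10¹⁷ m³/s².
A synchronous orbit has period T, so by Kepler's third law a = (μT²/4π²)^(1/3).
μT²/4π² = 1.267×10¹⁷ × (3.573×10⁴)² / 39.48 = 4.096×10²⁴ m³.
a = 1.600×10⁸ m = 1.6000×10⁵ km.
Altitude h = a − R = 1.6000×10⁵ − 69910 = 90094 km.

h_sync ≈ 90090 km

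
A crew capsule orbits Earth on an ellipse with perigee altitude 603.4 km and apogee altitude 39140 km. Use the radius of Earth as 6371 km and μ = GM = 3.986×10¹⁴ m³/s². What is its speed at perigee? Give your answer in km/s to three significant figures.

r_p = 6371 + 603.4 = 6974.4 km = 6.9744×10⁶ m.
r_a = 6371 + 39140 = 45511 km = 4.5511×10⁷ m.
Semi-major axis a = (r_p + r_a)/2 = 26243 km = 2.624×10⁷ m.
Vis-viva: v² = μ(2/r − 1/a) = 3.986×10¹⁴ × (2.868×10⁻⁷ − 3.811×10⁻⁸) = 9.911×10⁷ m²/s².
v = 9956 m/s = 9.956 km/s.

v ≈ 9.96 km/s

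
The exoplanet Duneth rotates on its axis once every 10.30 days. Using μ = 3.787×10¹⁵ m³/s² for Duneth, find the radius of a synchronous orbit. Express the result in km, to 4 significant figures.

r_sync ≈ 4.235×10⁵ km

T = 10.30 days = 8.899×10⁵ s.
A synchronous orbit has period T, so by Kepler's third law a = (μT²/4π²)^(1/3).
μT²/4π² = 3.787×10¹⁵ × (8.899×10⁵)² / 39.48 = 7.597×10²⁵ m³.
a = 4.235×10⁸ m = 4.2353×10⁵ km.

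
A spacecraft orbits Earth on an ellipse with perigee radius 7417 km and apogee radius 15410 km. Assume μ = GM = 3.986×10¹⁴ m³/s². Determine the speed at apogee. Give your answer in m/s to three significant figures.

v ≈ 4100 m/s

Semi-major axis a = (r_p + r_a)/2 = 11414 km = 1.141×10⁷ m.
Vis-viva: v² = μ(2/r − 1/a) = 3.986×10¹⁴ × (1.298×10⁻⁷ − 8.762×10⁻⁸) = 1.681×10⁷ m²/s².
v = 4100 m/s.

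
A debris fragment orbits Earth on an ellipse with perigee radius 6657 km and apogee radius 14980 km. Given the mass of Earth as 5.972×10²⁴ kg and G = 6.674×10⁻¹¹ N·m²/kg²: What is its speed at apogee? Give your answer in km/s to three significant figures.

μ = GM = 6.674×10⁻¹¹ × 5.972×10²⁴ = 3.986×10¹⁴ m³/s².
Semi-major axis a = (r_p + r_a)/2 = 10818 km = 1.082×10⁷ m.
Vis-viva: v² = μ(2/r − 1/a) = 3.986×10¹⁴ × (1.335×10⁻⁷ − 9.243×10⁻⁸) = 1.637×10⁷ m²/s².
v = 4046 m/s = 4.046 km/s.

v ≈ 4.05 km/s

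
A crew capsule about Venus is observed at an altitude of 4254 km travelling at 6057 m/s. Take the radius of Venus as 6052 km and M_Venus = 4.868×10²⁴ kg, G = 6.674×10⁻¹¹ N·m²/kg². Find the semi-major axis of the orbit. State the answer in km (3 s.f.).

μ = GM = 6.674×10⁻¹¹ × 4.868×10²⁴ = 3.249×10¹⁴ m³/s².
r = 6052 + 4254 = 10306 km = 1.031×10⁷ m.
Specific orbital energy ε = v²/2 − μ/r = (6057)²/2 − 3.249×10¹⁴/1.031×10⁷ = -1.318×10⁷ J/kg.
Since ε = −μ/(2a), a = −μ/(2ε) = 1.232×10⁷ m = 12324 km.

a ≈ 12300 km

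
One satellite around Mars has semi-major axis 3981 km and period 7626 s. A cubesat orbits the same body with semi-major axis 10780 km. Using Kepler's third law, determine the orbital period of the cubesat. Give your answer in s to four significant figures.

T₂ ≈ 33980 s

Kepler's third law: T² ∝ a³, so T₂ = T₁ (a₂/a₁)^(3/2).
a₂/a₁ = 2.708, (a₂/a₁)^(3/2) = 4.456.
T₂ = 7626 × 4.456 = 33980 s.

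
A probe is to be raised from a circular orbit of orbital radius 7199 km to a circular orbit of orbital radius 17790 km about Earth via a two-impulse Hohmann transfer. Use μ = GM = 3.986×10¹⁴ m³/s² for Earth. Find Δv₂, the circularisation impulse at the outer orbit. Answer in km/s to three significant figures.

r₁ = 7199 km = 7.199×10⁶ m.
r₂ = 17790 km = 1.779×10⁷ m.
Transfer ellipse a_t = (r₁ + r₂)/2 = 1.249×10⁷ m.
At r₁: circular v_c1 = √(μ/r₁) = 7441 m/s; transfer-perigee v_p = √[μ(2/r₁ − 1/a_t)] = 8879 m/s.
At r₂: circular v_c2 = √(μ/r₂) = 4733 m/s; transfer-apogee v_a = √[μ(2/r₂ − 1/a_t)] = 3593 m/s.
Δv₂ = v_c2 − v_a = 1140 m/s.
= 1.140 km/s.

Δv ≈ 1.14 km/s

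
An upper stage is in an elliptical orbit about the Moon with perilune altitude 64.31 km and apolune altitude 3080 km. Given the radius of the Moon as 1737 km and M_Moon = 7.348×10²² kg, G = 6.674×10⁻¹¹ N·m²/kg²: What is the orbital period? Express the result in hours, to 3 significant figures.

μ = GM = 6.674×10⁻¹¹ × 7.348×10²² = 4.904×10¹² m³/s².
r_p = 1737 + 64.31 = 1801.3 km = 1.8013×10⁶ m.
r_a = 1737 + 3080 = 4817.0 km = 4.8170×10⁶ m.
Semi-major axis a = (r_p + r_a)/2 = (1801.3 + 4817.0)/2 = 3309.2 km = 3.309×10⁶ m.
By Kepler's third law T = 2π√(a³/μ) = 2π × 2.718×10³ = 1.708×10⁴ s.
= 4.744 hours.

T ≈ 4.74 hours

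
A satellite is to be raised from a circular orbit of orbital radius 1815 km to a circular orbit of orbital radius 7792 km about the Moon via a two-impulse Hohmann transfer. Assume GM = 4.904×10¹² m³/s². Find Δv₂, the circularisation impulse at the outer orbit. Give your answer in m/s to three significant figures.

r₁ = 1815 km = 1.815×10⁶ m.
r₂ = 7792 km = 7.792×10⁶ m.
Transfer ellipse a_t = (r₁ + r₂)/2 = 4.804×10⁶ m.
At r₁: circular v_c1 = √(μ/r₁) = 1644 m/s; transfer-perilune v_p = √[μ(2/r₁ − 1/a_t)] = 2094 m/s.
At r₂: circular v_c2 = √(μ/r₂) = 793.3 m/s; transfer-apolune v_a = √[μ(2/r₂ − 1/a_t)] = 487.7 m/s.
Δv₂ = v_c2 − v_a = 305.7 m/s.

Δv ≈ 306 m/s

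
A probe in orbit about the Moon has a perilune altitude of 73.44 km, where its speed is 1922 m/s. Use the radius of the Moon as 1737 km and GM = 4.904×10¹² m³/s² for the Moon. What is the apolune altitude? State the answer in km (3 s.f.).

r_p = 1737 + 73.44 = 1810.4 km = 1.810×10⁶ m.
Specific energy ε = v²/2 − μ/r = -8.617×10⁵ J/kg, so a = −μ/(2ε) = 2.846×10⁶ m.
The apsides satisfy r_p + r_a = 2a, so the apolune radius is 2a − r_p = 3.881×10⁶ m = 3880.7 km.
Apolune altitude = 3880.7 − 1737 = 2143.7 km.

apolune altitude ≈ 2140 km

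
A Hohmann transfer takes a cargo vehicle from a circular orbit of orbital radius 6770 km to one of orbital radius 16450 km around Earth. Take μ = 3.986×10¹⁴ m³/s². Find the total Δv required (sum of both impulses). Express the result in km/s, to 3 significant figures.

Δv_total ≈ 2.62 km/s

r₁ = 6770 km = 6.770×10⁶ m.
r₂ = 16450 km = 1.645×10⁷ m.
Transfer ellipse a_t = (r₁ + r₂)/2 = 1.161×10⁷ m.
At r₁: circular v_c1 = √(μ/r₁) = 7673 m/s; transfer-perigee v_p = √[μ(2/r₁ − 1/a_t)] = 9134 m/s.
Δv₁ = v_p − v_c1 = 1460 m/s.
At r₂: circular v_c2 = √(μ/r₂) = 4922 m/s; transfer-apogee v_a = √[μ(2/r₂ − 1/a_t)] = 3759 m/s.
Δv₂ = v_c2 − v_a = 1164 m/s.
Total Δv = Δv₁ + Δv₂ = 2624 m/s = 2.624 km/s.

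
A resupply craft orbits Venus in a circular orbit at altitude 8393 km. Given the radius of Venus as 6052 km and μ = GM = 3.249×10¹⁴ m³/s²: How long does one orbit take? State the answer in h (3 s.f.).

T ≈ 5.32 h

r = 6052 + 8393 = 14445 km = 1.4445×10⁷ m.
Kepler's third law: T = 2π√(r³/μ) = 2π√((1.444×10⁷)³ / 3.249×10¹⁴).
r³/μ = 9.277×10⁶ s², so T = 2π × 3.046×10³ = 1.914×10⁴ s.
Converting: 1.914×10⁴ s ÷ 3600 = 5.316 h.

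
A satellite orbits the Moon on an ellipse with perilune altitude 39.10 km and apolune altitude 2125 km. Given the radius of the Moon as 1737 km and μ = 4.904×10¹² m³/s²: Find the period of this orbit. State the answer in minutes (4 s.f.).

r_p = 1737 + 39.10 = 1776.1 km = 1.7761×10⁶ m.
r_a = 1737 + 2125 = 3862.0 km = 3.8620×10⁶ m.
Semi-major axis a = (r_p + r_a)/2 = (1776.1 + 3862.0)/2 = 2819.1 km = 2.819×10⁶ m.
By Kepler's third law T = 2π√(a³/μ) = 2π × 2.137×10³ = 1.343×10⁴ s.
= 223.8 minutes.

T ≈ 223.8 minutes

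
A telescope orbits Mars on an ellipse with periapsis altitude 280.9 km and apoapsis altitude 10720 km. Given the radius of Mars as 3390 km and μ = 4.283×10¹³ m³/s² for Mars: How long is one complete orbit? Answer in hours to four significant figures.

T ≈ 7.070 hours

r_p = 3390 + 280.9 = 3670.9 km = 3.6709×10⁶ m.
r_a = 3390 + 10720 = 14110 km = 1.4110×10⁷ m.
Semi-major axis a = (r_p + r_a)/2 = (3670.9 + 14110)/2 = 8890.5 km = 8.890×10⁶ m.
By Kepler's third law T = 2π√(a³/μ) = 2π × 4.051×10³ = 2.545×10⁴ s.
= 7.070 hours.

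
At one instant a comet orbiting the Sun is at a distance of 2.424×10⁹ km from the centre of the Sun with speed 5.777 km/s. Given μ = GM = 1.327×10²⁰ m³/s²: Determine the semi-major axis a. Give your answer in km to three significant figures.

a ≈ 1.74×10⁹ km

r = 2.424×10¹² m.
Vis-viva rearranged: 1/a = 2/r − v²/μ = 8.251×10⁻¹³ − 2.515×10⁻¹³ = 5.736×10⁻¹³ m⁻¹.
a = 1.743×10¹² m = 1.7434×10⁹ km.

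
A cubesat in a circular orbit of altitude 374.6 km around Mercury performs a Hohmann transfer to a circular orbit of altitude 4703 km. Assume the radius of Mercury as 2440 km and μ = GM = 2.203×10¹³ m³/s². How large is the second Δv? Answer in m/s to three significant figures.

r₁ = 2440 + 374.6 = 2814.6 km = 2.8146×10⁶ m.
r₂ = 2440 + 4703 = 7143.0 km = 7.1430×10⁶ m.
Transfer ellipse a_t = (r₁ + r₂)/2 = 4.979×10⁶ m.
At r₁: circular v_c1 = √(μ/r₁) = 2798 m/s; transfer-periherm v_p = √[μ(2/r₁ − 1/a_t)] = 3351 m/s.
At r₂: circular v_c2 = √(μ/r₂) = 1756 m/s; transfer-apoherm v_a = √[μ(2/r₂ − 1/a_t)] = 1320 m/s.
Δv₂ = v_c2 − v_a = 435.7 m/s.

Δv ≈ 436 m/s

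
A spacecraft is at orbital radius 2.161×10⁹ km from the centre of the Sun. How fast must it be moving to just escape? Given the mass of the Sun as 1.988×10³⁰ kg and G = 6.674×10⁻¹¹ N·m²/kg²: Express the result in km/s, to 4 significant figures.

v_esc ≈ 11.08 km/s

μ = GM = 6.674×10⁻¹¹ × 1.988×10³⁰ = 1.327×10²⁰ m³/s².
r = 2.161×10⁹ km = 2.161×10¹² m.
Escape speed v_esc = √(2μ/r) = √(2 × 1.327×10²⁰ / 2.161×10¹²) = √(1.228×10⁸) = 11080 m/s.
= 11.08 km/s.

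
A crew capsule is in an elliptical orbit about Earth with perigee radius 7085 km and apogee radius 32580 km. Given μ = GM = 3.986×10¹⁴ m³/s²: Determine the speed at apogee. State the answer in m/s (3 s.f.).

Semi-major axis a = (r_p + r_a)/2 = 19832 km = 1.983×10⁷ m.
Vis-viva: v² = μ(2/r − 1/a) = 3.986×10¹⁴ × (6.139×10⁻⁸ − 5.042×10⁻⁸) = 4.371×10⁶ m²/s².
v = 2091 m/s.

v ≈ 2090 m/s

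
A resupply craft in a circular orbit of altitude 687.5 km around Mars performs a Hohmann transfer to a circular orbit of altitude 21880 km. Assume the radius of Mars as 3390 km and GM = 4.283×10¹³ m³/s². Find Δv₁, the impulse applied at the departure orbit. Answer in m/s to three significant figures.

Δv ≈ 1010 m/s

r₁ = 3390 + 687.5 = 4077.5 km = 4.0775×10⁶ m.
r₂ = 3390 + 21880 = 25270 km = 2.5270×10⁷ m.
Transfer ellipse a_t = (r₁ + r₂)/2 = 1.467×10⁷ m.
At r₁: circular v_c1 = √(μ/r₁) = 3241 m/s; transfer-periapsis v_p = √[μ(2/r₁ − 1/a_t)] = 4253 m/s.
Δv₁ = v_p − v_c1 = 1012 m/s.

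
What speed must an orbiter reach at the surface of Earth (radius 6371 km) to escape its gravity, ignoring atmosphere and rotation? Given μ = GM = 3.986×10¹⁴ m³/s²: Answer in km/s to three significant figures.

r = R = 6.371×10⁶ m.
Escape speed v_esc = √(2μ/r) = √(2 × 3.986×10¹⁴ / 6.371×10⁶) = √(1.251×10⁸) = 11190 m/s.
= 11.19 km/s.

v_esc ≈ 11.2 km/s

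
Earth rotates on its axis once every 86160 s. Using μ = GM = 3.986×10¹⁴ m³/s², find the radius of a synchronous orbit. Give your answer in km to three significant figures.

A synchronous orbit has period T, so by Kepler's third law a = (μT²/4π²)^(1/3).
μT²/4π² = 3.986×10¹⁴ × (8.616×10⁴)² / 39.48 = 7.495×10²² m³.
a = 4.216×10⁷ m = 42163 km.

r_sync ≈ 42200 km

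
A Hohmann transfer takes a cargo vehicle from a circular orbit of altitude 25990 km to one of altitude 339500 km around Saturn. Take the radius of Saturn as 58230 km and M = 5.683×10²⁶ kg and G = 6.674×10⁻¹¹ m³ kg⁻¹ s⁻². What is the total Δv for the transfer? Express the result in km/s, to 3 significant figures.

μ = GM = 6.674×10⁻¹¹ × 5.683×10²⁶ = 3.793×10¹⁶ m³/s².
r₁ = 58230 + 25990 = 84220 km = 8.4220×10⁷ m.
r₂ = 58230 + 339500 = 397730 km = 3.9773×10⁸ m.
Transfer ellipse a_t = (r₁ + r₂)/2 = 2.410×10⁸ m.
At r₁: circular v_c1 = √(μ/r₁) = 21220 m/s; transfer-perikrone v_p = √[μ(2/r₁ − 1/a_t)] = 27260 m/s.
Δv₁ = v_p − v_c1 = 6042 m/s.
At r₂: circular v_c2 = √(μ/r₂) = 9765 m/s; transfer-apokrone v_a = √[μ(2/r₂ − 1/a_t)] = 5773 m/s.
Δv₂ = v_c2 − v_a = 3992 m/s.
Total Δv = Δv₁ + Δv₂ = 10030 m/s = 10.03 km/s.

Δv_total ≈ 10.0 km/s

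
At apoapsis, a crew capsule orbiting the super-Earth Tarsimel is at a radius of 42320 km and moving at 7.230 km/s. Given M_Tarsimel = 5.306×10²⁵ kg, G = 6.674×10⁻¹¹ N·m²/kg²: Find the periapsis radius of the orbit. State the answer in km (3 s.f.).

periapsis radius ≈ 19200 km

μ = GM = 6.674×10⁻¹¹ × 5.306×10²⁵ = 3.541×10¹⁵ m³/s².
r_a = 4.232×10⁷ m.
Specific energy ε = v²/2 − μ/r = -5.754×10⁷ J/kg, so a = −μ/(2ε) = 3.077×10⁷ m.
The apsides satisfy r_p + r_a = 2a, so the periapsis radius is 2a − r_a = 1.922×10⁷ m = 19223 km.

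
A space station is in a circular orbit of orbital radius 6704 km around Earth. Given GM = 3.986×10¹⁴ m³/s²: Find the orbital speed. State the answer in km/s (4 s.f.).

r = 6704 km = 6.704×10⁶ m.
For a circular orbit v = √(μ/r) = √(3.986×10¹⁴ / 6.704×10⁶) = √(5.946×10⁷) = 7711 m/s.
That is 7.711 km/s.

v ≈ 7.711 km/s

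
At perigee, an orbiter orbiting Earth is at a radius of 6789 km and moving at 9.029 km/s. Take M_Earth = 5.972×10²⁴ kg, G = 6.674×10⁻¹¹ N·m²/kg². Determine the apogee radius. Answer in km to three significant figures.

apogee radius ≈ 15400 km

μ = GM = 6.674×10⁻¹¹ × 5.972×10²⁴ = 3.986×10¹⁴ m³/s².
r_p = 6.789×10⁶ m.
Specific energy ε = v²/2 − μ/r = -1.795×10⁷ J/kg, so a = −μ/(2ε) = 1.110×10⁷ m.
The apsides satisfy r_p + r_a = 2a, so the apogee radius is 2a − r_p = 1.542×10⁷ m = 15419 km.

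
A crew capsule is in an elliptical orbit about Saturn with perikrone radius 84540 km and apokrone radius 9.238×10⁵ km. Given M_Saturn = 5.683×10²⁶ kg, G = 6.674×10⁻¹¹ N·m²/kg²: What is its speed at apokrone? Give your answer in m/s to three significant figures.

μ = GM = 6.674×10⁻¹¹ × 5.683×10²⁶ = 3.793×10¹⁶ m³/s².
Semi-major axis a = (r_p + r_a)/2 = 5.0417×10⁵ km = 5.042×10⁸ m.
Vis-viva: v² = μ(2/r − 1/a) = 3.793×10¹⁶ × (2.165×10⁻⁹ − 1.983×10⁻⁹) = 6.884×10⁶ m²/s².
v = 2624 m/s.

v ≈ 2620 m/s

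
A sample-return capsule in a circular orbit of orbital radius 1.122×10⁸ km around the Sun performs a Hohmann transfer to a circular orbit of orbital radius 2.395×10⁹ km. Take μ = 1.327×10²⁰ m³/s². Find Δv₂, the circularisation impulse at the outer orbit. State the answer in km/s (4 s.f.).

Δv ≈ 5.217 km/s

r₁ = 1.122×10⁸ km = 1.122×10¹¹ m.
r₂ = 2.395×10⁹ km = 2.395×10¹² m.
Transfer ellipse a_t = (r₁ + r₂)/2 = 1.254×10¹² m.
At r₁: circular v_c1 = √(μ/r₁) = 34390 m/s; transfer-perihelion v_p = √[μ(2/r₁ − 1/a_t)] = 47530 m/s.
At r₂: circular v_c2 = √(μ/r₂) = 7444 m/s; transfer-aphelion v_a = √[μ(2/r₂ − 1/a_t)] = 2227 m/s.
Δv₂ = v_c2 − v_a = 5217 m/s.
= 5.217 km/s.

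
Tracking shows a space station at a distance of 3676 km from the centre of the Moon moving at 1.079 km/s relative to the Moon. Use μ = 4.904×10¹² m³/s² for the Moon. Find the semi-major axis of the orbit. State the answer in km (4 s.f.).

a ≈ 3261 km

r = 3.676×10⁶ m.
Specific orbital energy ε = v²/2 − μ/r = (1079)²/2 − 4.904×10¹²/3.676×10⁶ = -7.519×10⁵ J/kg.
Since ε = −μ/(2a), a = −μ/(2ε) = 3.261×10⁶ m = 3260.9 km.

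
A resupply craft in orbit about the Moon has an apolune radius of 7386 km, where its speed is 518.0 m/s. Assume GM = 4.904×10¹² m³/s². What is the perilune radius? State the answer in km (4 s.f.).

r_a = 7.386×10⁶ m.
Specific energy ε = v²/2 − μ/r = -5.298×10⁵ J/kg, so a = −μ/(2ε) = 4.628×10⁶ m.
The apsides satisfy r_p + r_a = 2a, so the perilune radius is 2a − r_a = 1.870×10⁶ m = 1870.4 km.

perilune radius ≈ 1870 km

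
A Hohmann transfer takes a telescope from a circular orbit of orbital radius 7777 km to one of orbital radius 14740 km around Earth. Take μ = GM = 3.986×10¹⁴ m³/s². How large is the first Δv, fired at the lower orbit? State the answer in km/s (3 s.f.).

Δv ≈ 1.03 km/s

r₁ = 7777 km = 7.777×10⁶ m.
r₂ = 14740 km = 1.474×10⁷ m.
Transfer ellipse a_t = (r₁ + r₂)/2 = 1.126×10⁷ m.
At r₁: circular v_c1 = √(μ/r₁) = 7159 m/s; transfer-perigee v_p = √[μ(2/r₁ − 1/a_t)] = 8192 m/s.
Δv₁ = v_p − v_c1 = 1032 m/s.
= 1.032 km/s.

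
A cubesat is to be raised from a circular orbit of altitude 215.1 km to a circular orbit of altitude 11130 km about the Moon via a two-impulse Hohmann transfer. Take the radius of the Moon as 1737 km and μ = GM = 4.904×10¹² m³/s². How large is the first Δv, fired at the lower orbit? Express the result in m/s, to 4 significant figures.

Δv ≈ 503.7 m/s

r₁ = 1737 + 215.1 = 1952.1 km = 1.9521×10⁶ m.
r₂ = 1737 + 11130 = 12867 km = 1.2867×10⁷ m.
Transfer ellipse a_t = (r₁ + r₂)/2 = 7.410×10⁶ m.
At r₁: circular v_c1 = √(μ/r₁) = 1585 m/s; transfer-perilune v_p = √[μ(2/r₁ − 1/a_t)] = 2089 m/s.
Δv₁ = v_p − v_c1 = 503.7 m/s.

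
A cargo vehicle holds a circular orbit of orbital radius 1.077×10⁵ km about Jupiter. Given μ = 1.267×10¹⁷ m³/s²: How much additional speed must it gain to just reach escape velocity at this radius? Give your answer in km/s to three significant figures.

Δv ≈ 14.2 km/s

r = 1.077×10⁵ km = 1.077×10⁸ m.
Circular speed v_c = √(μ/r) = 34300 m/s.
Escape speed v_esc = √(2μ/r) = √2 × v_c = 48510 m/s.
Δv = v_esc − v_c = 14210 m/s = 14.21 km/s.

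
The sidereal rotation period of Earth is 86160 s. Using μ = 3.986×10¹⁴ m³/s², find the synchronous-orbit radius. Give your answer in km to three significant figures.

A synchronous orbit has period T, so by Kepler's third law a = (μT²/4π²)^(1/3).
μT²/4π² = 3.986×10¹⁴ × (8.616×10⁴)² / 39.48 = 7.495×10²² m³.
a = 4.216×10⁷ m = 42163 km.

r_sync ≈ 42200 km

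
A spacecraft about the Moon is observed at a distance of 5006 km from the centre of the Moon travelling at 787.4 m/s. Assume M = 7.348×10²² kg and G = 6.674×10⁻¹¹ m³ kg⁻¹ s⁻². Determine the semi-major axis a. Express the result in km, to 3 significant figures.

a ≈ 3660 km

μ = GM = 6.674×10⁻¹¹ × 7.348×10²² = 4.904×10¹² m³/s².
r = 5.006×10⁶ m.
Vis-viva rearranged: 1/a = 2/r − v²/μ = 3.995×10⁻⁷ − 1.264×10⁻⁷ = 2.731×10⁻⁷ m⁻¹.
a = 3.662×10⁶ m = 3661.7 km.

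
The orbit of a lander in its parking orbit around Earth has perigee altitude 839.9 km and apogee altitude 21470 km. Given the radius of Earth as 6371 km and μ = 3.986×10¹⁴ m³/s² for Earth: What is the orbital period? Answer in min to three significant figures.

T ≈ 385 min

r_p = 6371 + 839.9 = 7210.9 km = 7.2109×10⁶ m.
r_a = 6371 + 21470 = 27841 km = 2.7841×10⁷ m.
Semi-major axis a = (r_p + r_a)/2 = (7210.9 + 27841)/2 = 17526 km = 1.753×10⁷ m.
By Kepler's third law T = 2π√(a³/μ) = 2π × 3.675×10³ = 2.309×10⁴ s.
= 384.8 min.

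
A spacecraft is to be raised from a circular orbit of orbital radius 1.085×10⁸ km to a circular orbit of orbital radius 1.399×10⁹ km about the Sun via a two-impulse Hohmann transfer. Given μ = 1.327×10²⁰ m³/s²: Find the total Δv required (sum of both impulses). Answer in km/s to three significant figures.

r₁ = 1.085×10⁸ km = 1.085×10¹¹ m.
r₂ = 1.399×10⁹ km = 1.399×10¹² m.
Transfer ellipse a_t = (r₁ + r₂)/2 = 7.538×10¹¹ m.
At r₁: circular v_c1 = √(μ/r₁) = 34970 m/s; transfer-perihelion v_p = √[μ(2/r₁ − 1/a_t)] = 47640 m/s.
Δv₁ = v_p − v_c1 = 12670 m/s.
At r₂: circular v_c2 = √(μ/r₂) = 9739 m/s; transfer-aphelion v_a = √[μ(2/r₂ − 1/a_t)] = 3695 m/s.
Δv₂ = v_c2 − v_a = 6044 m/s.
Total Δv = Δv₁ + Δv₂ = 18720 m/s = 18.72 km/s.

Δv_total ≈ 18.7 km/s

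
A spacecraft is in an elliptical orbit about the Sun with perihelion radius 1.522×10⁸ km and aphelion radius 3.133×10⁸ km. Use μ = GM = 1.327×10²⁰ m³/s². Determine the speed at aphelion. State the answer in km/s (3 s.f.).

v ≈ 16.6 km/s

Semi-major axis a = (r_p + r_a)/2 = 2.3275×10⁸ km = 2.328×10¹¹ m.
Vis-viva: v² = μ(2/r − 1/a) = 1.327×10²⁰ × (6.384×10⁻¹² − 4.296×10⁻¹²) = 2.770×10⁸ m²/s².
v = 16640 m/s = 16.64 km/s.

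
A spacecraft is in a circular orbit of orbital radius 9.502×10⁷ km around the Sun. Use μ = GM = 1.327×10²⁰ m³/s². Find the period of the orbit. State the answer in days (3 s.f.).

T ≈ 185 days

r = 9.502×10⁷ km = 9.502×10¹⁰ m.
Kepler's third law: T = 2π√(r³/μ) = 2π√((9.502×10¹⁰)³ / 1.327×10²⁰).
r³/μ = 6.465×10¹² s², so T = 2π × 2.543×10⁶ = 1.598×10⁷ s.
Converting: 1.598×10⁷ s ÷ 86400 = 184.9 days.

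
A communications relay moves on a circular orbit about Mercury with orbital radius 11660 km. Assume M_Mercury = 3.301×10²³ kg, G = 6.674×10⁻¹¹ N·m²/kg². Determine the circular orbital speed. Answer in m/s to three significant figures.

v ≈ 1370 m/s

μ = GM = 6.674×10⁻¹¹ × 3.301×10²³ = 2.203×10¹³ m³/s².
r = 11660 km = 1.166×10⁷ m.
For a circular orbit v = √(μ/r) = √(2.203×10¹³ / 1.166×10⁷) = √(1.889×10⁶) = 1375 m/s.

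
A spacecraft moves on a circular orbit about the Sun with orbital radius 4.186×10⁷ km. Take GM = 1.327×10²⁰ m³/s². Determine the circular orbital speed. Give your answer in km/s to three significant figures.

v ≈ 56.3 km/s

r = 4.186×10⁷ km = 4.186×10¹⁰ m.
For a circular orbit v = √(μ/r) = √(1.327×10²⁰ / 4.186×10¹⁰) = √(3.170×10⁹) = 56300 m/s.
That is 56.30 km/s.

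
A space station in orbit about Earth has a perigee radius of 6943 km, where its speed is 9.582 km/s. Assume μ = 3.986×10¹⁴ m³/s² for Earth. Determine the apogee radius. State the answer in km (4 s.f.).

apogee radius ≈ 27710 km

r_p = 6.943×10⁶ m.
Specific energy ε = v²/2 − μ/r = -1.150×10⁷ J/kg, so a = −μ/(2ε) = 1.733×10⁷ m.
The apsides satisfy r_p + r_a = 2a, so the apogee radius is 2a − r_p = 2.771×10⁷ m = 27709 km.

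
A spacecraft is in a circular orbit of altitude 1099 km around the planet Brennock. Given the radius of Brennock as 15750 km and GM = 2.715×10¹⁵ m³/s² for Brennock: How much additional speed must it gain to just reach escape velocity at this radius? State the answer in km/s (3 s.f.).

Δv ≈ 5.26 km/s

r = 15750 + 1099 = 16849 km = 1.6849×10⁷ m.
Circular speed v_c = √(μ/r) = 12690 m/s.
Escape speed v_esc = √(2μ/r) = √2 × v_c = 17950 m/s.
Δv = v_esc − v_c = 5258 m/s = 5.258 km/s.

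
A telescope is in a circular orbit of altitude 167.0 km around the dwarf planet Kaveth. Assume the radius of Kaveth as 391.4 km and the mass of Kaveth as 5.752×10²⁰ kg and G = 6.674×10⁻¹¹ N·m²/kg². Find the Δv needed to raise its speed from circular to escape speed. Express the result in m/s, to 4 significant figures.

Δv ≈ 108.6 m/s

μ = GM = 6.674×10⁻¹¹ × 5.752×10²⁰ = 3.839×10¹⁰ m³/s².
r = 391.4 + 167.0 = 558.40 km = 5.5840×10⁵ m.
Circular speed v_c = √(μ/r) = 262.2 m/s.
Escape speed v_esc = √(2μ/r) = √2 × v_c = 370.8 m/s.
Δv = v_esc − v_c = 108.6 m/s.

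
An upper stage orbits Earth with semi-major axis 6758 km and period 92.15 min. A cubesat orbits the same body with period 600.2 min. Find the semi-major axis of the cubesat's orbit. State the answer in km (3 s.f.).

a₂ ≈ 23600 km

Kepler's third law: a³ ∝ T², so a₂ = a₁ (T₂/T₁)^(2/3).
T₂/T₁ = 6.513, (T₂/T₁)^(2/3) = 3.488.
a₂ = 6758 × 3.488 = 23570 km.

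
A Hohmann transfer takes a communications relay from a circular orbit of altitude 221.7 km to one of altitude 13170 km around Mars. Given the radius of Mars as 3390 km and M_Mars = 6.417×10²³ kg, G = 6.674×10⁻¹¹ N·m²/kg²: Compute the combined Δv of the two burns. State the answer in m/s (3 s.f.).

μ = GM = 6.674×10⁻¹¹ × 6.417×10²³ = 4.283×10¹³ m³/s².
r₁ = 3390 + 221.7 = 3611.7 km = 3.6117×10⁶ m.
r₂ = 3390 + 13170 = 16560 km = 1.6560×10⁷ m.
Transfer ellipse a_t = (r₁ + r₂)/2 = 1.009×10⁷ m.
At r₁: circular v_c1 = √(μ/r₁) = 3444 m/s; transfer-periapsis v_p = √[μ(2/r₁ − 1/a_t)] = 4412 m/s.
Δv₁ = v_p − v_c1 = 968.9 m/s.
At r₂: circular v_c2 = √(μ/r₂) = 1608 m/s; transfer-apoapsis v_a = √[μ(2/r₂ − 1/a_t)] = 962.3 m/s.
Δv₂ = v_c2 − v_a = 645.8 m/s.
Total Δv = Δv₁ + Δv₂ = 1615 m/s.

Δv_total ≈ 1610 m/s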